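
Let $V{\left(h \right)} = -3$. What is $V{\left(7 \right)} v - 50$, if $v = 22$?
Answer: $-116$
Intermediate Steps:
$V{\left(7 \right)} v - 50 = \left(-3\right) 22 - 50 = -66 - 50 = -116$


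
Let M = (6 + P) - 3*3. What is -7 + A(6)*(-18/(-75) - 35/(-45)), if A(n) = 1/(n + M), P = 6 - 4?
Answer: -7646/1125 ≈ -6.7964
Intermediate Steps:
P = 2
M = -1 (M = (6 + 2) - 3*3 = 8 - 9 = -1)
A(n) = 1/(-1 + n) (A(n) = 1/(n - 1) = 1/(-1 + n))
-7 + A(6)*(-18/(-75) - 35/(-45)) = -7 + (-18/(-75) - 35/(-45))/(-1 + 6) = -7 + (-18*(-1/75) - 35*(-1/45))/5 = -7 + (6/25 + 7/9)/5 = -7 + (1/5)*(229/225) = -7 + 229/1125 = -7646/1125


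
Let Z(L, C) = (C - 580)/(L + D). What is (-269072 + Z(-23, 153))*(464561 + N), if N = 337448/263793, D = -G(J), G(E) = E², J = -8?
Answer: -2868712648438085677/22949991 ≈ -1.2500e+11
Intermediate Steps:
D = -64 (D = -1*(-8)² = -1*64 = -64)
Z(L, C) = (-580 + C)/(-64 + L) (Z(L, C) = (C - 580)/(L - 64) = (-580 + C)/(-64 + L))
N = 337448/263793 (N = 337448*(1/263793) = 337448/263793 ≈ 1.2792)
(-269072 + Z(-23, 153))*(464561 + N) = (-269072 + (-580 + 153)/(-64 - 23))*(464561 + 337448/263793) = (-269072 - 427/(-87))*(122548277321/263793) = (-269072 - 1/87*(-427))*(122548277321/263793) = (-269072 + 427/87)*(122548277321/263793) = -23408837/87*122548277321/263793 = -2868712648438085677/22949991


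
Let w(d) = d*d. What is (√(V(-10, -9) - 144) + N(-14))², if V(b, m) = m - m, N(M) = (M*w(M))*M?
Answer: 1475788912 + 921984*I ≈ 1.4758e+9 + 9.2198e+5*I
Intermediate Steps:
w(d) = d²
N(M) = M⁴ (N(M) = (M*M²)*M = M³*M = M⁴)
V(b, m) = 0
(√(V(-10, -9) - 144) + N(-14))² = (√(0 - 144) + (-14)⁴)² = (√(-144) + 38416)² = (12*I + 38416)² = (38416 + 12*I)²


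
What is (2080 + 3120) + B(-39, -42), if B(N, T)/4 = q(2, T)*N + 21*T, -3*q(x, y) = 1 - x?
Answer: 1620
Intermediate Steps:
q(x, y) = -⅓ + x/3 (q(x, y) = -(1 - x)/3 = -⅓ + x/3)
B(N, T) = 84*T + 4*N/3 (B(N, T) = 4*((-⅓ + (⅓)*2)*N + 21*T) = 4*((-⅓ + ⅔)*N + 21*T) = 4*(N/3 + 21*T) = 4*(21*T + N/3) = 84*T + 4*N/3)
(2080 + 3120) + B(-39, -42) = (2080 + 3120) + (84*(-42) + (4/3)*(-39)) = 5200 + (-3528 - 52) = 5200 - 3580 = 1620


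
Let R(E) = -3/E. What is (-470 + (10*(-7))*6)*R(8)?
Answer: 1335/4 ≈ 333.75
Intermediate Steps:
(-470 + (10*(-7))*6)*R(8) = (-470 + (10*(-7))*6)*(-3/8) = (-470 - 70*6)*(-3*⅛) = (-470 - 420)*(-3/8) = -890*(-3/8) = 1335/4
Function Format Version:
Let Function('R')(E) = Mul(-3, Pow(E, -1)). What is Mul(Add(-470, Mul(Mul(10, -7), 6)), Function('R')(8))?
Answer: Rational(1335, 4) ≈ 333.75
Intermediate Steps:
Mul(Add(-470, Mul(Mul(10, -7), 6)), Function('R')(8)) = Mul(Add(-470, Mul(Mul(10, -7), 6)), Mul(-3, Pow(8, -1))) = Mul(Add(-470, Mul(-70, 6)), Mul(-3, Rational(1, 8))) = Mul(Add(-470, -420), Rational(-3, 8)) = Mul(-890, Rational(-3, 8)) = Rational(1335, 4)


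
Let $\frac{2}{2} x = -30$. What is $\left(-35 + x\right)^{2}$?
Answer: $4225$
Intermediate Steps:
$x = -30$
$\left(-35 + x\right)^{2} = \left(-35 - 30\right)^{2} = \left(-65\right)^{2} = 4225$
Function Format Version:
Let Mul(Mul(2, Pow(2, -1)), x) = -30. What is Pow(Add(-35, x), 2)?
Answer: 4225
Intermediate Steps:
x = -30
Pow(Add(-35, x), 2) = Pow(Add(-35, -30), 2) = Pow(-65, 2) = 4225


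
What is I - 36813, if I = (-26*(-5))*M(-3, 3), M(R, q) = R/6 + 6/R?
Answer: -37138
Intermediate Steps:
M(R, q) = 6/R + R/6 (M(R, q) = R*(⅙) + 6/R = R/6 + 6/R = 6/R + R/6)
I = -325 (I = (-26*(-5))*(6/(-3) + (⅙)*(-3)) = 130*(6*(-⅓) - ½) = 130*(-2 - ½) = 130*(-5/2) = -325)
I - 36813 = -325 - 36813 = -37138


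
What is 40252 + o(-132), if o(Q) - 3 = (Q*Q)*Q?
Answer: -2259713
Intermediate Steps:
o(Q) = 3 + Q³ (o(Q) = 3 + (Q*Q)*Q = 3 + Q²*Q = 3 + Q³)
40252 + o(-132) = 40252 + (3 + (-132)³) = 40252 + (3 - 2299968) = 40252 - 2299965 = -2259713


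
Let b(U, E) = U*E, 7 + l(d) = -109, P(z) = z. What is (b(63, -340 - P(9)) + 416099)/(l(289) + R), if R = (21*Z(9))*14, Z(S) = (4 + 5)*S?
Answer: 197056/11849 ≈ 16.631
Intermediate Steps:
l(d) = -116 (l(d) = -7 - 109 = -116)
Z(S) = 9*S
R = 23814 (R = (21*(9*9))*14 = (21*81)*14 = 1701*14 = 23814)
b(U, E) = E*U
(b(63, -340 - P(9)) + 416099)/(l(289) + R) = ((-340 - 1*9)*63 + 416099)/(-116 + 23814) = ((-340 - 9)*63 + 416099)/23698 = (-349*63 + 416099)*(1/23698) = (-21987 + 416099)*(1/23698) = 394112*(1/23698) = 197056/11849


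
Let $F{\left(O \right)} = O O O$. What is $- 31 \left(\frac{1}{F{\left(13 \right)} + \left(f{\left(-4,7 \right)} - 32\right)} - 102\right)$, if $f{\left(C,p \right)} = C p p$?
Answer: $\frac{6225947}{1969} \approx 3162.0$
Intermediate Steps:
$F{\left(O \right)} = O^{3}$ ($F{\left(O \right)} = O^{2} O = O^{3}$)
$f{\left(C,p \right)} = C p^{2}$
$- 31 \left(\frac{1}{F{\left(13 \right)} + \left(f{\left(-4,7 \right)} - 32\right)} - 102\right) = - 31 \left(\frac{1}{13^{3} - \left(32 + 4 \cdot 7^{2}\right)} - 102\right) = - 31 \left(\frac{1}{2197 + \left(\left(-4\right) 49 + \left(-32 + 0\right)\right)} - 102\right) = - 31 \left(\frac{1}{2197 - 228} - 102\right) = - 31 \left(\frac{1}{1969} - 102\right) = \left(-31\right) \left(- \frac{200837}{1969}\right) = \frac{6225947}{1969}$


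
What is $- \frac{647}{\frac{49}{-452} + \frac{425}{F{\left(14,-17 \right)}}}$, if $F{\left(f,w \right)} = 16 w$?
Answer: $\frac{1169776}{3021} \approx 387.21$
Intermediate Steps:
$- \frac{647}{\frac{49}{-452} + \frac{425}{F{\left(14,-17 \right)}}} = - \frac{647}{\frac{49}{-452} + \frac{425}{16 \left(-17\right)}} = - \frac{647}{49 \left(- \frac{1}{452}\right) + \frac{425}{-272}} = - \frac{647}{- \frac{49}{452} + 425 \left(- \frac{1}{272}\right)} = - \frac{647}{- \frac{49}{452} - \frac{25}{16}} = - \frac{647}{- \frac{3021}{1808}} = \left(-647\right) \left(- \frac{1808}{3021}\right) = \frac{1169776}{3021}$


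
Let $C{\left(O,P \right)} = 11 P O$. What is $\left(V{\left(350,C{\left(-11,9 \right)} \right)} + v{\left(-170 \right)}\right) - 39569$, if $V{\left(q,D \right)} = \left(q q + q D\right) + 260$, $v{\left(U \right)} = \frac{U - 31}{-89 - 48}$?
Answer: $- \frac{40820182}{137} \approx -2.9796 \cdot 10^{5}$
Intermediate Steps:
$v{\left(U \right)} = \frac{31}{137} - \frac{U}{137}$ ($v{\left(U \right)} = \frac{-31 + U}{-137} = \left(-31 + U\right) \left(- \frac{1}{137}\right) = \frac{31}{137} - \frac{U}{137}$)
$C{\left(O,P \right)} = 11 O P$
$V{\left(q,D \right)} = 260 + q^{2} + D q$ ($V{\left(q,D \right)} = \left(q^{2} + D q\right) + 260 = 260 + q^{2} + D q$)
$\left(V{\left(350,C{\left(-11,9 \right)} \right)} + v{\left(-170 \right)}\right) - 39569 = \left(\left(260 + 350^{2} + 11 \left(-11\right) 9 \cdot 350\right) + \left(\frac{31}{137} - - \frac{170}{137}\right)\right) - 39569 = \left(\left(260 + 122500 - 381150\right) + \left(\frac{31}{137} + \frac{170}{137}\right)\right) - 39569 = \left(\left(260 + 122500 - 381150\right) + \frac{201}{137}\right) - 39569 = \left(-258390 + \frac{201}{137}\right) - 39569 = - \frac{35399229}{137} - 39569 = - \frac{40820182}{137}$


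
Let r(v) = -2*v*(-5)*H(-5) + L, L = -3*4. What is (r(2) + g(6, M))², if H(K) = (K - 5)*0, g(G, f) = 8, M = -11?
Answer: 16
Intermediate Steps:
L = -12
H(K) = 0 (H(K) = (-5 + K)*0 = 0)
r(v) = -12 (r(v) = -2*v*(-5)*0 - 12 = -2*(-5*v)*0 - 12 = -2*0 - 12 = 0 - 12 = -12)
(r(2) + g(6, M))² = (-12 + 8)² = (-4)² = 16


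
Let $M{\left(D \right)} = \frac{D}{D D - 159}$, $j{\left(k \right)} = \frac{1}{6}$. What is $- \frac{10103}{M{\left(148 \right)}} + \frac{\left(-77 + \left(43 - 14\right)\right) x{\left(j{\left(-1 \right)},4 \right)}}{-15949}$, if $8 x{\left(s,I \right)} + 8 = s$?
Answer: $- \frac{3503831590471}{2360452} \approx -1.4844 \cdot 10^{6}$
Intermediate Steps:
$j{\left(k \right)} = \frac{1}{6}$
$M{\left(D \right)} = \frac{D}{-159 + D^{2}}$ ($M{\left(D \right)} = \frac{D}{D^{2} - 159} = \frac{D}{-159 + D^{2}}$)
$x{\left(s,I \right)} = -1 + \frac{s}{8}$
$- \frac{10103}{M{\left(148 \right)}} + \frac{\left(-77 + \left(43 - 14\right)\right) x{\left(j{\left(-1 \right)},4 \right)}}{-15949} = - \frac{10103}{148 \frac{1}{-159 + 148^{2}}} + \frac{\left(-77 + \left(43 - 14\right)\right) \left(-1 + \frac{1}{8} \cdot \frac{1}{6}\right)}{-15949} = - \frac{10103}{148 \frac{1}{-159 + 21904}} + \left(-77 + \left(43 - 14\right)\right) \left(-1 + \frac{1}{48}\right) \left(- \frac{1}{15949}\right) = - \frac{10103}{148 \cdot \frac{1}{21745}} + \left(-77 + 29\right) \left(- \frac{47}{48}\right) \left(- \frac{1}{15949}\right) = - \frac{10103}{148 \cdot \frac{1}{21745}} + \left(-48\right) \left(- \frac{47}{48}\right) \left(- \frac{1}{15949}\right) = - \frac{10103}{\frac{148}{21745}} + 47 \left(- \frac{1}{15949}\right) = \left(-10103\right) \frac{21745}{148} - \frac{47}{15949} = - \frac{219689735}{148} - \frac{47}{15949} = - \frac{3503831590471}{2360452}$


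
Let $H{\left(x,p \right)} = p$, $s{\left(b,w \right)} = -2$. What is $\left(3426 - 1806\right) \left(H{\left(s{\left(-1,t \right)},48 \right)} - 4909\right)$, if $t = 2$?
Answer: $-7874820$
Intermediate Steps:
$\left(3426 - 1806\right) \left(H{\left(s{\left(-1,t \right)},48 \right)} - 4909\right) = \left(3426 - 1806\right) \left(48 - 4909\right) = 1620 \left(-4861\right) = -7874820$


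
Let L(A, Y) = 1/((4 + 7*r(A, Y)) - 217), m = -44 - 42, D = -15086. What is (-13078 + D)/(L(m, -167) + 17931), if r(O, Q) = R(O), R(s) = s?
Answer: -5738415/3653441 ≈ -1.5707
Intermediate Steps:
r(O, Q) = O
m = -86
L(A, Y) = 1/(-213 + 7*A) (L(A, Y) = 1/((4 + 7*A) - 217) = 1/(-213 + 7*A))
(-13078 + D)/(L(m, -167) + 17931) = (-13078 - 15086)/(1/(-213 + 7*(-86)) + 17931) = -28164/(1/(-213 - 602) + 17931) = -28164/(1/(-815) + 17931) = -28164/(-1/815 + 17931) = -28164/14613764/815 = -28164*815/14613764 = -5738415/3653441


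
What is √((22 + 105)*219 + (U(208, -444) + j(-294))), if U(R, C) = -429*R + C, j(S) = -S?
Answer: 3*I*√6841 ≈ 248.13*I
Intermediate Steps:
U(R, C) = C - 429*R
√((22 + 105)*219 + (U(208, -444) + j(-294))) = √((22 + 105)*219 + ((-444 - 429*208) - 1*(-294))) = √(127*219 + ((-444 - 89232) + 294)) = √(27813 + (-89676 + 294)) = √(27813 - 89382) = √(-61569) = 3*I*√6841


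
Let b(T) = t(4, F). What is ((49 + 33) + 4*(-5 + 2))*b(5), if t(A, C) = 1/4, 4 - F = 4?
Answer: 35/2 ≈ 17.500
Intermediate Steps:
F = 0 (F = 4 - 1*4 = 4 - 4 = 0)
t(A, C) = ¼
b(T) = ¼
((49 + 33) + 4*(-5 + 2))*b(5) = ((49 + 33) + 4*(-5 + 2))*(¼) = (82 + 4*(-3))*(¼) = (82 - 12)*(¼) = 70*(¼) = 35/2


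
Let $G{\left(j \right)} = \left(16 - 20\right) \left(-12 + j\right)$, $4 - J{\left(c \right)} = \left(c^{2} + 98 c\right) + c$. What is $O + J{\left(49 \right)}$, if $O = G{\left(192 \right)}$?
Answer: $-7968$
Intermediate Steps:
$J{\left(c \right)} = 4 - c^{2} - 99 c$ ($J{\left(c \right)} = 4 - \left(\left(c^{2} + 98 c\right) + c\right) = 4 - \left(c^{2} + 99 c\right) = 4 - c^{2} - 99 c$)
$G{\left(j \right)} = 48 - 4 j$ ($G{\left(j \right)} = - 4 \left(-12 + j\right) = 48 - 4 j$)
$O = -720$ ($O = 48 - 768 = -720$)
$O + J{\left(49 \right)} = -720 - 7248 = -7968$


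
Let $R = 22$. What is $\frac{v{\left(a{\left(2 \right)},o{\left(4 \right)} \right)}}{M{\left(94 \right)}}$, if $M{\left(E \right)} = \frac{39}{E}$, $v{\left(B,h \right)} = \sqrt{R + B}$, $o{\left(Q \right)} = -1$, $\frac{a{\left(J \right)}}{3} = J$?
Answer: $\frac{188 \sqrt{7}}{39} \approx 12.754$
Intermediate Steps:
$a{\left(J \right)} = 3 J$
$v{\left(B,h \right)} = \sqrt{22 + B}$
$\frac{v{\left(a{\left(2 \right)},o{\left(4 \right)} \right)}}{M{\left(94 \right)}} = \frac{\sqrt{22 + 3 \cdot 2}}{39 \cdot \frac{1}{94}} = \frac{\sqrt{22 + 6}}{39 \cdot \frac{1}{94}} = \frac{\sqrt{28}}{\frac{39}{94}} = 2 \sqrt{7} \cdot \frac{94}{39} = \frac{188 \sqrt{7}}{39}$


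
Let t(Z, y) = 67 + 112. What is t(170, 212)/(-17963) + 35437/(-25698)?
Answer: -641154773/461613174 ≈ -1.3889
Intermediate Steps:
t(Z, y) = 179
t(170, 212)/(-17963) + 35437/(-25698) = 179/(-17963) + 35437/(-25698) = 179*(-1/17963) + 35437*(-1/25698) = -179/17963 - 35437/25698 = -641154773/461613174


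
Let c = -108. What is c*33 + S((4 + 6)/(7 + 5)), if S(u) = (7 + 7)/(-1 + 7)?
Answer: -10685/3 ≈ -3561.7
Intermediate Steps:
S(u) = 7/3 (S(u) = 14/6 = 14*(⅙) = 7/3)
c*33 + S((4 + 6)/(7 + 5)) = -108*33 + 7/3 = -3564 + 7/3 = -10685/3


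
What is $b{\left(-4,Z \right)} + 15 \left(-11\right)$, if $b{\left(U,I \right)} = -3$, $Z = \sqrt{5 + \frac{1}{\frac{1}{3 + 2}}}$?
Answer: $-168$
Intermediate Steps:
$Z = \sqrt{10}$ ($Z = \sqrt{5 + \frac{1}{\frac{1}{5}}} = \sqrt{5 + 5} = \sqrt{10} \approx 3.1623$)
$b{\left(-4,Z \right)} + 15 \left(-11\right) = -3 + 15 \left(-11\right) = -3 - 165 = -168$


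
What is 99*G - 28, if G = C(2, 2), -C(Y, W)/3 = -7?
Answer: 2051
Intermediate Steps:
C(Y, W) = 21 (C(Y, W) = -3*(-7) = 21)
G = 21
99*G - 28 = 99*21 - 28 = 2079 - 28 = 2051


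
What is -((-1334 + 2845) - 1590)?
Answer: 79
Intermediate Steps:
-((-1334 + 2845) - 1590) = -(1511 - 1590) = -1*(-79) = 79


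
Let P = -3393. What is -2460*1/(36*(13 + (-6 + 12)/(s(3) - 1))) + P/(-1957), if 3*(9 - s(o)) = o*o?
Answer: -1283216/416841 ≈ -3.0784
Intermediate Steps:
s(o) = 9 - o²/3 (s(o) = 9 - o*o/3 = 9 - o²/3)
-2460*1/(36*(13 + (-6 + 12)/(s(3) - 1))) + P/(-1957) = -2460*1/(36*(13 + (-6 + 12)/((9 - ⅓*3²) - 1))) - 3393/(-1957) = -2460*1/(36*(13 + 6/((9 - ⅓*9) - 1))) - 3393*(-1/1957) = -2460*1/(36*(13 + 6/((9 - 3) - 1))) + 3393/1957 = -2460*1/(36*(13 + 6/(6 - 1))) + 3393/1957 = -2460*1/(36*(13 + 6/5)) + 3393/1957 = -2460/(36*(71/5)) + 3393/1957 = -2460/2556/5 + 3393/1957 = -2460*5/2556 + 3393/1957 = -1025/213 + 3393/1957 = -1283216/416841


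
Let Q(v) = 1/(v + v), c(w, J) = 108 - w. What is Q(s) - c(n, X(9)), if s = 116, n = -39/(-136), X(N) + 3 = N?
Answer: -106201/986 ≈ -107.71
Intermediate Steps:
X(N) = -3 + N
n = 39/136 (n = -39*(-1/136) = 39/136 ≈ 0.28676)
Q(v) = 1/(2*v)
Q(s) - c(n, X(9)) = (½)/116 - (108 - 1*39/136) = (½)*(1/116) - (108 - 39/136) = 1/232 - 1*14649/136 = 1/232 - 14649/136 = -106201/986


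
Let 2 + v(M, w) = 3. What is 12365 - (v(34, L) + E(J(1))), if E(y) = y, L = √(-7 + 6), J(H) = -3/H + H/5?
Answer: 61834/5 ≈ 12367.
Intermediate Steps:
J(H) = -3/H + H/5 (J(H) = -3/H + H*(⅕) = -3/H + H/5)
L = I (L = √(-1) = I ≈ 1.0*I)
v(M, w) = 1 (v(M, w) = -2 + 3 = 1)
12365 - (v(34, L) + E(J(1))) = 12365 - (1 + (-3/1 + (⅕)*1)) = 12365 - (1 + (-3*1 + ⅕)) = 12365 - (1 + (-3 + ⅕)) = 12365 - (1 - 14/5) = 12365 - 1*(-9/5) = 12365 + 9/5 = 61834/5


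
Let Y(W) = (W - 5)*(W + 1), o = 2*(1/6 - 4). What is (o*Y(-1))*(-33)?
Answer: 0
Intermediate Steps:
o = -23/3 (o = 2*(⅙ - 4) = 2*(-23/6) = -23/3 ≈ -7.6667)
Y(W) = (1 + W)*(-5 + W) (Y(W) = (-5 + W)*(1 + W) = (1 + W)*(-5 + W))
(o*Y(-1))*(-33) = -23*(-5 + (-1)² - 4*(-1))/3*(-33) = -23*(-5 + 1 + 4)/3*(-33) = -23/3*0*(-33) = 0*(-33) = 0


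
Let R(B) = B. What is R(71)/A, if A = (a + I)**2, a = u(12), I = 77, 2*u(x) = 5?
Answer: 284/25281 ≈ 0.011234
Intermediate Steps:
u(x) = 5/2 (u(x) = (1/2)*5 = 5/2)
a = 5/2 ≈ 2.5000
A = 25281/4 (A = (5/2 + 77)**2 = (159/2)**2 = 25281/4 ≈ 6320.3)
R(71)/A = 71/(25281/4) = 71*(4/25281) = 284/25281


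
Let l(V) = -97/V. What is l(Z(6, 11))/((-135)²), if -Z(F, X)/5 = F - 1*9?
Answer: -97/273375 ≈ -0.00035482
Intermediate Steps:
Z(F, X) = 45 - 5*F (Z(F, X) = -5*(F - 1*9) = -5*(F - 9) = -5*(-9 + F) = 45 - 5*F)
l(Z(6, 11))/((-135)²) = (-97/(45 - 5*6))/((-135)²) = -97/(45 - 30)/18225 = -97/15*(1/18225) = -97*1/15*(1/18225) = -97/15*1/18225 = -97/273375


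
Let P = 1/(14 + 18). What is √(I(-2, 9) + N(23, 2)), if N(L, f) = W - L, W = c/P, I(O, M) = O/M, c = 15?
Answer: √4111/3 ≈ 21.372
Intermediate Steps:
P = 1/32 ≈ 0.031250
W = 480 (W = 15/(1/32) = 15*32 = 480)
N(L, f) = 480 - L
√(I(-2, 9) + N(23, 2)) = √(-2/9 + (480 - 1*23)) = √(-2*⅑ + (480 - 23)) = √(-2/9 + 457) = √(4111/9) = √4111/3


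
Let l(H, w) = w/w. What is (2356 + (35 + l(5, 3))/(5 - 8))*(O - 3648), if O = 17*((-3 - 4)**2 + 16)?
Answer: -5960792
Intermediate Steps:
l(H, w) = 1
O = 1105 (O = 17*((-7)**2 + 16) = 17*(49 + 16) = 17*65 = 1105)
(2356 + (35 + l(5, 3))/(5 - 8))*(O - 3648) = (2356 + (35 + 1)/(5 - 8))*(1105 - 3648) = (2356 + 36/(-3))*(-2543) = (2356 - 1/3*36)*(-2543) = (2356 - 12)*(-2543) = 2344*(-2543) = -5960792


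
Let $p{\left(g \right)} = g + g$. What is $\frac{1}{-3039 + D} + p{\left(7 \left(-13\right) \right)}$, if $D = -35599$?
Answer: $- \frac{7032117}{38638} \approx -182.0$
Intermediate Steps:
$p{\left(g \right)} = 2 g$
$\frac{1}{-3039 + D} + p{\left(7 \left(-13\right) \right)} = \frac{1}{-3039 - 35599} + 2 \cdot 7 \left(-13\right) = \frac{1}{-38638} + 2 \left(-91\right) = - \frac{1}{38638} - 182 = - \frac{7032117}{38638}$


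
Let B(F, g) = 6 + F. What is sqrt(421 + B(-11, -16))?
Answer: 4*sqrt(26) ≈ 20.396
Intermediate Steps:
sqrt(421 + B(-11, -16)) = sqrt(421 + (6 - 11)) = sqrt(421 - 5) = sqrt(416) = 4*sqrt(26)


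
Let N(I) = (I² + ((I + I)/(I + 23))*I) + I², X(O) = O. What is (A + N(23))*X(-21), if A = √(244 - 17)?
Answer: -22701 - 21*√227 ≈ -23017.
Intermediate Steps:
A = √227 ≈ 15.067
N(I) = 2*I² + 2*I²/(23 + I) (N(I) = (I² + ((2*I)/(23 + I))*I) + I² = (I² + (2*I/(23 + I))*I) + I² = (I² + 2*I²/(23 + I)) + I² = 2*I² + 2*I²/(23 + I))
(A + N(23))*X(-21) = (√227 + 2*23²*(24 + 23)/(23 + 23))*(-21) = (√227 + 2*529*47/46)*(-21) = (√227 + 2*529*(1/46)*47)*(-21) = (√227 + 1081)*(-21) = (1081 + √227)*(-21) = -22701 - 21*√227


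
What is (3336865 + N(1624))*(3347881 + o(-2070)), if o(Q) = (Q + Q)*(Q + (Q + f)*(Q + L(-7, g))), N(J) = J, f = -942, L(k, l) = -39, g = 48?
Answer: -87757649937089671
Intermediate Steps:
o(Q) = 2*Q*(Q + (-942 + Q)*(-39 + Q)) (o(Q) = (Q + Q)*(Q + (Q - 942)*(Q - 39)) = (2*Q)*(Q + (-942 + Q)*(-39 + Q)) = 2*Q*(Q + (-942 + Q)*(-39 + Q)))
(3336865 + N(1624))*(3347881 + o(-2070)) = (3336865 + 1624)*(3347881 + 2*(-2070)*(36738 + (-2070)² - 980*(-2070))) = 3338489*(3347881 + 2*(-2070)*(36738 + 4284900 + 2028600)) = 3338489*(3347881 + 2*(-2070)*6350238) = 3338489*(3347881 - 26289985320) = 3338489*(-26286637439) = -87757649937089671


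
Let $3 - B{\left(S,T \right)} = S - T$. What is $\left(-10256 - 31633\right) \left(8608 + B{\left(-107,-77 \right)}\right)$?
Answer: $-361962849$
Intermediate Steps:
$B{\left(S,T \right)} = 3 + T - S$ ($B{\left(S,T \right)} = 3 - \left(S - T\right) = 3 + T - S$)
$\left(-10256 - 31633\right) \left(8608 + B{\left(-107,-77 \right)}\right) = \left(-10256 - 31633\right) \left(8608 - -33\right) = - 41889 \left(8608 + \left(3 - 77 + 107\right)\right) = - 41889 \left(8608 + 33\right) = \left(-41889\right) 8641 = -361962849$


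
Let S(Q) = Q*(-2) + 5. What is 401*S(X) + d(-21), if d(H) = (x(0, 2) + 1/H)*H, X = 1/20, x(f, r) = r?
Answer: 19239/10 ≈ 1923.9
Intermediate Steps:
X = 1/20 ≈ 0.050000
S(Q) = 5 - 2*Q (S(Q) = -2*Q + 5 = 5 - 2*Q)
d(H) = H*(2 + 1/H) (d(H) = (2 + 1/H)*H = H*(2 + 1/H))
401*S(X) + d(-21) = 401*(5 - 2*1/20) + (1 + 2*(-21)) = 401*(5 - 1/10) + (1 - 42) = 401*(49/10) - 41 = 19649/10 - 41 = 19239/10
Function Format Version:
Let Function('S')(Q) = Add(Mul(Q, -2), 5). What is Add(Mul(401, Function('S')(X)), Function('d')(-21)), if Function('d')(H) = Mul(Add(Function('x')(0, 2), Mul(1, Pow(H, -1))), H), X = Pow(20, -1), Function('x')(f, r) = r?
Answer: Rational(19239, 10) ≈ 1923.9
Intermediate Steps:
X = Rational(1, 20) ≈ 0.050000
Function('S')(Q) = Add(5, Mul(-2, Q)) (Function('S')(Q) = Add(Mul(-2, Q), 5) = Add(5, Mul(-2, Q)))
Function('d')(H) = Mul(H, Add(2, Pow(H, -1))) (Function('d')(H) = Mul(Add(2, Mul(1, Pow(H, -1))), H) = Mul(Add(2, Pow(H, -1)), H) = Mul(H, Add(2, Pow(H, -1))))
Add(Mul(401, Function('S')(X)), Function('d')(-21)) = Add(Mul(401, Add(5, Mul(-2, Rational(1, 20)))), Add(1, Mul(2, -21))) = Add(Mul(401, Add(5, Rational(-1, 10))), Add(1, -42)) = Add(Mul(401, Rational(49, 10)), -41) = Add(Rational(19649, 10), -41) = Rational(19239, 10)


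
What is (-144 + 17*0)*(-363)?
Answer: 52272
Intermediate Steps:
(-144 + 17*0)*(-363) = (-144 + 0)*(-363) = -144*(-363) = 52272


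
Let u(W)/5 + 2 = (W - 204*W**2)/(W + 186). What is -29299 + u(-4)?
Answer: -2675289/91 ≈ -29399.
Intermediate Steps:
u(W) = -10 + 5*(W - 204*W**2)/(186 + W) (u(W) = -10 + 5*((W - 204*W**2)/(W + 186)) = -10 + 5*((W - 204*W**2)/(186 + W)) = -10 + 5*(W - 204*W**2)/(186 + W))
-29299 + u(-4) = -29299 + 5*(-372 - 1*(-4) - 204*(-4)**2)/(186 - 4) = -29299 + 5*(-372 + 4 - 204*16)/182 = -29299 + 5*(1/182)*(-372 + 4 - 3264) = -29299 + 5*(1/182)*(-3632) = -29299 - 9080/91 = -2675289/91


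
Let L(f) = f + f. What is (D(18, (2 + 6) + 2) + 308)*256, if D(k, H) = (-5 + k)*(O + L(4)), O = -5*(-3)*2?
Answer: 205312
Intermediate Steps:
L(f) = 2*f
O = 30 (O = 15*2 = 30)
D(k, H) = -190 + 38*k (D(k, H) = (-5 + k)*(30 + 2*4) = (-5 + k)*(30 + 8) = (-5 + k)*38 = -190 + 38*k)
(D(18, (2 + 6) + 2) + 308)*256 = ((-190 + 38*18) + 308)*256 = ((-190 + 684) + 308)*256 = (494 + 308)*256 = 802*256 = 205312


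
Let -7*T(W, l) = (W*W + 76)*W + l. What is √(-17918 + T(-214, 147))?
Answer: √67837245/7 ≈ 1176.6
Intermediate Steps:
T(W, l) = -l/7 - W*(76 + W²)/7 (T(W, l) = -((W*W + 76)*W + l)/7 = -((W² + 76)*W + l)/7 = -((76 + W²)*W + l)/7 = -(W*(76 + W²) + l)/7 = -(l + W*(76 + W²))/7 = -l/7 - W*(76 + W²)/7)
√(-17918 + T(-214, 147)) = √(-17918 + (-76/7*(-214) - ⅐*147 - ⅐*(-214)³)) = √(-17918 + (16264/7 - 21 - ⅐*(-9800344))) = √(-17918 + (16264/7 - 21 + 9800344/7)) = √(-17918 + 9816461/7) = √(9691035/7) = √67837245/7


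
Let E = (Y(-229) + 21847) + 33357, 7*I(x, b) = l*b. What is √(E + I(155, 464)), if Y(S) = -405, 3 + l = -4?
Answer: √54335 ≈ 233.10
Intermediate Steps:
l = -7 (l = -3 - 4 = -7)
I(x, b) = -b (I(x, b) = (-7*b)/7 = -b)
E = 54799 (E = (-405 + 21847) + 33357 = 21442 + 33357 = 54799)
√(E + I(155, 464)) = √(54799 - 1*464) = √(54799 - 464) = √54335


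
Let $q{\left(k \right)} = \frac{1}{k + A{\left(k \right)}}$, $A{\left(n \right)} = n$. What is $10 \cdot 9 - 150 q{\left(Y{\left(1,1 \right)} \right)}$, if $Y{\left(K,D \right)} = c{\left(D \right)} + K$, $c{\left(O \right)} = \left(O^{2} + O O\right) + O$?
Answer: $\frac{285}{4} \approx 71.25$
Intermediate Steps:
$c{\left(O \right)} = O + 2 O^{2}$ ($c{\left(O \right)} = \left(O^{2} + O^{2}\right) + O = 2 O^{2} + O = O + 2 O^{2}$)
$Y{\left(K,D \right)} = K + D \left(1 + 2 D\right)$ ($Y{\left(K,D \right)} = D \left(1 + 2 D\right) + K = K + D \left(1 + 2 D\right)$)
$q{\left(k \right)} = \frac{1}{2 k}$ ($q{\left(k \right)} = \frac{1}{k + k} = \frac{1}{2 k}$)
$10 \cdot 9 - 150 q{\left(Y{\left(1,1 \right)} \right)} = 10 \cdot 9 - 150 \frac{1}{2 \left(1 + 1 \left(1 + 2 \cdot 1\right)\right)} = 90 - 150 \frac{1}{2 \left(1 + 1 \left(1 + 2\right)\right)} = 90 - 150 \frac{1}{2 \left(1 + 1 \cdot 3\right)} = 90 - 150 \frac{1}{2 \left(1 + 3\right)} = 90 - 150 \frac{1}{2 \cdot 4} = 90 - 150 \cdot \frac{1}{2} \cdot \frac{1}{4} = 90 - \frac{75}{4} = \frac{285}{4}$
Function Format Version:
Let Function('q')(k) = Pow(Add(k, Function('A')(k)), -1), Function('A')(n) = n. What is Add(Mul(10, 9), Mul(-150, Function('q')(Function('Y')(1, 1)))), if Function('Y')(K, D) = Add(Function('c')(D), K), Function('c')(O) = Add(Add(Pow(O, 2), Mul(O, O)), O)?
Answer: Rational(285, 4) ≈ 71.250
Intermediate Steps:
Function('c')(O) = Add(O, Mul(2, Pow(O, 2))) (Function('c')(O) = Add(Add(Pow(O, 2), Pow(O, 2)), O) = Add(Mul(2, Pow(O, 2)), O) = Add(O, Mul(2, Pow(O, 2))))
Function('Y')(K, D) = Add(K, Mul(D, Add(1, Mul(2, D)))) (Function('Y')(K, D) = Add(Mul(D, Add(1, Mul(2, D))), K) = Add(K, Mul(D, Add(1, Mul(2, D)))))
Function('q')(k) = Mul(Rational(1, 2), Pow(k, -1)) (Function('q')(k) = Pow(Add(k, k), -1) = Pow(Mul(2, k), -1) = Mul(Rational(1, 2), Pow(k, -1)))
Add(Mul(10, 9), Mul(-150, Function('q')(Function('Y')(1, 1)))) = Add(Mul(10, 9), Mul(-150, Mul(Rational(1, 2), Pow(Add(1, Mul(1, Add(1, Mul(2, 1)))), -1)))) = Add(90, Mul(-150, Mul(Rational(1, 2), Pow(Add(1, Mul(1, Add(1, 2))), -1)))) = Add(90, Mul(-150, Mul(Rational(1, 2), Pow(Add(1, Mul(1, 3)), -1)))) = Add(90, Mul(-150, Mul(Rational(1, 2), Pow(Add(1, 3), -1)))) = Add(90, Mul(-150, Mul(Rational(1, 2), Pow(4, -1)))) = Add(90, Mul(-150, Mul(Rational(1, 2), Rational(1, 4)))) = Add(90, Mul(-150, Rational(1, 8))) = Add(90, Rational(-75, 4)) = Rational(285, 4)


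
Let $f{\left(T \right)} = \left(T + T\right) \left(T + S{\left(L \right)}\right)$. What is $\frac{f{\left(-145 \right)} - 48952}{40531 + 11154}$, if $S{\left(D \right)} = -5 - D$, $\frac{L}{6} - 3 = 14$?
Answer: $\frac{24128}{51685} \approx 0.46683$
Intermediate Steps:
$L = 102$ ($L = 18 + 6 \cdot 14 = 18 + 84 = 102$)
$f{\left(T \right)} = 2 T \left(-107 + T\right)$ ($f{\left(T \right)} = \left(T + T\right) \left(T - 107\right) = 2 T \left(T - 107\right) = 2 T \left(-107 + T\right)$)
$\frac{f{\left(-145 \right)} - 48952}{40531 + 11154} = \frac{2 \left(-145\right) \left(-107 - 145\right) - 48952}{40531 + 11154} = \frac{2 \left(-145\right) \left(-252\right) - 48952}{51685} = \left(73080 - 48952\right) \frac{1}{51685} = 24128 \cdot \frac{1}{51685} = \frac{24128}{51685}$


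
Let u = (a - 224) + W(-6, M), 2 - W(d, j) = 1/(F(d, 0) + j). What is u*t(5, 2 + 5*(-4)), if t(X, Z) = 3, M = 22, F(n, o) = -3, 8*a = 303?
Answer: -83985/152 ≈ -552.53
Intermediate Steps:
a = 303/8 (a = (⅛)*303 = 303/8 ≈ 37.875)
W(d, j) = 2 - 1/(-3 + j)
u = -27995/152 (u = (303/8 - 224) + (-7 + 2*22)/(-3 + 22) = -1489/8 + (-7 + 44)/19 = -1489/8 + (1/19)*37 = -1489/8 + 37/19 = -27995/152 ≈ -184.18)
u*t(5, 2 + 5*(-4)) = -27995/152*3 = -83985/152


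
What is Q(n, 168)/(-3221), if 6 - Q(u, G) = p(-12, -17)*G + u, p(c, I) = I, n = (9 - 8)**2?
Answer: -2861/3221 ≈ -0.88823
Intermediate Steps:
n = 1 (n = 1**2 = 1)
Q(u, G) = 6 - u + 17*G (Q(u, G) = 6 - (-17*G + u) = 6 - (u - 17*G) = 6 + (-u + 17*G) = 6 - u + 17*G)
Q(n, 168)/(-3221) = (6 - 1*1 + 17*168)/(-3221) = (6 - 1 + 2856)*(-1/3221) = 2861*(-1/3221) = -2861/3221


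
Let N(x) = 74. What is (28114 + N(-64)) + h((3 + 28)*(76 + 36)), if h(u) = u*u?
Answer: 12082972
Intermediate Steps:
h(u) = u**2
(28114 + N(-64)) + h((3 + 28)*(76 + 36)) = (28114 + 74) + ((3 + 28)*(76 + 36))**2 = 28188 + (31*112)**2 = 28188 + 3472**2 = 28188 + 12054784 = 12082972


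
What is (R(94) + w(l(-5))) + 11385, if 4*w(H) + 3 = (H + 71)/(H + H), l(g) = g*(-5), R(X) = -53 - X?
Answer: 1123773/100 ≈ 11238.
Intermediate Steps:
l(g) = -5*g
w(H) = -3/4 + (71 + H)/(8*H) (w(H) = -3/4 + ((H + 71)/(H + H))/4 = -3/4 + ((71 + H)/((2*H)))/4 = -3/4 + ((71 + H)*(1/(2*H)))/4 = -3/4 + ((71 + H)/(2*H))/4 = -3/4 + (71 + H)/(8*H))
(R(94) + w(l(-5))) + 11385 = ((-53 - 1*94) + (71 - (-25)*(-5))/(8*((-5*(-5))))) + 11385 = ((-53 - 94) + (1/8)*(71 - 5*25)/25) + 11385 = (-147 + (1/8)*(1/25)*(71 - 125)) + 11385 = (-147 + (1/8)*(1/25)*(-54)) + 11385 = (-147 - 27/100) + 11385 = -14727/100 + 11385 = 1123773/100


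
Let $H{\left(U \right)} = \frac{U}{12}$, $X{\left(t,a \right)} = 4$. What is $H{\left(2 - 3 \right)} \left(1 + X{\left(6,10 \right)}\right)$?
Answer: $- \frac{5}{12} \approx -0.41667$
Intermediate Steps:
$H{\left(U \right)} = \frac{U}{12}$ ($H{\left(U \right)} = U \frac{1}{12} = \frac{U}{12}$)
$H{\left(2 - 3 \right)} \left(1 + X{\left(6,10 \right)}\right) = \frac{2 - 3}{12} \left(1 + 4\right) = \frac{2 - 3}{12} \cdot 5 = \frac{1}{12} \left(-1\right) 5 = \left(- \frac{1}{12}\right) 5 = - \frac{5}{12}$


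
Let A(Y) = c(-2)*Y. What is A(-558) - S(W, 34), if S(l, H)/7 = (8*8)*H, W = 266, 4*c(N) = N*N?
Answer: -15790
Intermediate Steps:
c(N) = N**2/4 (c(N) = (N*N)/4 = N**2/4)
A(Y) = Y (A(Y) = ((1/4)*(-2)**2)*Y = ((1/4)*4)*Y = 1*Y = Y)
S(l, H) = 448*H (S(l, H) = 7*((8*8)*H) = 7*(64*H) = 448*H)
A(-558) - S(W, 34) = -558 - 448*34 = -558 - 1*15232 = -558 - 15232 = -15790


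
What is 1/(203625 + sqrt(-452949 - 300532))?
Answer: 203625/41463894106 - I*sqrt(753481)/41463894106 ≈ 4.9109e-6 - 2.0935e-8*I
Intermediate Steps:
1/(203625 + sqrt(-452949 - 300532)) = 1/(203625 + sqrt(-753481)) = 1/(203625 + I*sqrt(753481))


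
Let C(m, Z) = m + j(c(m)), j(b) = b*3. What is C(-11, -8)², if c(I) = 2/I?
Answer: 16129/121 ≈ 133.30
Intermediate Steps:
j(b) = 3*b
C(m, Z) = m + 6/m (C(m, Z) = m + 3*(2/m) = m + 6/m)
C(-11, -8)² = (-11 + 6/(-11))² = (-11 + 6*(-1/11))² = (-11 - 6/11)² = (-127/11)² = 16129/121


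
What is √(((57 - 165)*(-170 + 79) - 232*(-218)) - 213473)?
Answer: I*√153069 ≈ 391.24*I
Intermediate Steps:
√(((57 - 165)*(-170 + 79) - 232*(-218)) - 213473) = √((-108*(-91) + 50576) - 213473) = √((9828 + 50576) - 213473) = √(60404 - 213473) = √(-153069) = I*√153069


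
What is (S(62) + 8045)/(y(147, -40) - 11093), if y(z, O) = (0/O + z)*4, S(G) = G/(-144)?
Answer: -579209/756360 ≈ -0.76579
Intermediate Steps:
S(G) = -G/144 (S(G) = G*(-1/144) = -G/144)
y(z, O) = 4*z (y(z, O) = (0 + z)*4 = z*4 = 4*z)
(S(62) + 8045)/(y(147, -40) - 11093) = (-1/144*62 + 8045)/(4*147 - 11093) = (-31/72 + 8045)/(588 - 11093) = (579209/72)/(-10505) = (579209/72)*(-1/10505) = -579209/756360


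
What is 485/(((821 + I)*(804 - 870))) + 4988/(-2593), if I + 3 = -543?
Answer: -18357961/9412590 ≈ -1.9504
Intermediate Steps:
I = -546 (I = -3 - 543 = -546)
485/(((821 + I)*(804 - 870))) + 4988/(-2593) = 485/(((821 - 546)*(804 - 870))) + 4988/(-2593) = 485/((275*(-66))) + 4988*(-1/2593) = 485/(-18150) - 4988/2593 = 485*(-1/18150) - 4988/2593 = -97/3630 - 4988/2593 = -18357961/9412590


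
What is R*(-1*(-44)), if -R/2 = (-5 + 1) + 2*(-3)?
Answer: 880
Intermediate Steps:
R = 20 (R = -2*((-5 + 1) + 2*(-3)) = -2*(-4 - 6) = -2*(-10) = 20)
R*(-1*(-44)) = 20*(-1*(-44)) = 20*44 = 880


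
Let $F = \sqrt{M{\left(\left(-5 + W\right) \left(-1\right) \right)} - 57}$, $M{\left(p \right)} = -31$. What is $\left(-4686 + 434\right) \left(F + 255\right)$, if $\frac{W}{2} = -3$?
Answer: $-1084260 - 8504 i \sqrt{22} \approx -1.0843 \cdot 10^{6} - 39887.0 i$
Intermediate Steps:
$W = -6$ ($W = 2 \left(-3\right) = -6$)
$F = 2 i \sqrt{22}$ ($F = \sqrt{-31 - 57} = \sqrt{-88} = 2 i \sqrt{22} \approx 9.3808 i$)
$\left(-4686 + 434\right) \left(F + 255\right) = \left(-4686 + 434\right) \left(2 i \sqrt{22} + 255\right) = - 4252 \left(255 + 2 i \sqrt{22}\right) = -1084260 - 8504 i \sqrt{22}$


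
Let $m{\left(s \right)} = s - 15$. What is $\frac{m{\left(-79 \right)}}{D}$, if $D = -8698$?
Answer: $\frac{47}{4349} \approx 0.010807$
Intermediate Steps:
$m{\left(s \right)} = -15 + s$ ($m{\left(s \right)} = s - 15 = -15 + s$)
$\frac{m{\left(-79 \right)}}{D} = \frac{-15 - 79}{-8698} = \left(-94\right) \left(- \frac{1}{8698}\right) = \frac{47}{4349}$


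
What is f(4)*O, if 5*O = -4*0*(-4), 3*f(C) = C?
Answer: 0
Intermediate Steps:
f(C) = C/3
O = 0 (O = (-4*0*(-4))/5 = (0*(-4))/5 = (1/5)*0 = 0)
f(4)*O = ((1/3)*4)*0 = (4/3)*0 = 0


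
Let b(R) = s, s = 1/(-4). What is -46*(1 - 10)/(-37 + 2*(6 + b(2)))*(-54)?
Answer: 14904/17 ≈ 876.71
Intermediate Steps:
s = -¼ ≈ -0.25000
b(R) = -¼
-46*(1 - 10)/(-37 + 2*(6 + b(2)))*(-54) = -46*(1 - 10)/(-37 + 2*(6 - ¼))*(-54) = -(-414)/(-37 + 2*(23/4))*(-54) = -(-414)/(-37 + 23/2)*(-54) = -(-414)/(-51/2)*(-54) = -(-414)*(-2)/51*(-54) = -46*6/17*(-54) = -276/17*(-54) = 14904/17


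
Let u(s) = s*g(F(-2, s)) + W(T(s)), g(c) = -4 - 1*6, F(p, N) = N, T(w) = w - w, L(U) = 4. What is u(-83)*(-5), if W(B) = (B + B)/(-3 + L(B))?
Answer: -4150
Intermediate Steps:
T(w) = 0
g(c) = -10 (g(c) = -4 - 6 = -10)
W(B) = 2*B (W(B) = (B + B)/(-3 + 4) = (2*B)/1 = (2*B)*1 = 2*B)
u(s) = -10*s (u(s) = s*(-10) + 2*0 = -10*s + 0 = -10*s)
u(-83)*(-5) = -10*(-83)*(-5) = 830*(-5) = -4150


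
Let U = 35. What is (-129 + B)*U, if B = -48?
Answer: -6195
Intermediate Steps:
(-129 + B)*U = (-129 - 48)*35 = -177*35 = -6195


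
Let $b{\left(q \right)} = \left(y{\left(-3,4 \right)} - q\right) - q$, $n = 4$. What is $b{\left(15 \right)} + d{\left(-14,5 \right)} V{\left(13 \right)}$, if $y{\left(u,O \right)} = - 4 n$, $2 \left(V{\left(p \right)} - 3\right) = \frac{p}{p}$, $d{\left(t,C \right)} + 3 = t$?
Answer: $- \frac{211}{2} \approx -105.5$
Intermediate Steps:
$d{\left(t,C \right)} = -3 + t$
$V{\left(p \right)} = \frac{7}{2}$ ($V{\left(p \right)} = 3 + \frac{p \frac{1}{p}}{2} = 3 + \frac{1}{2} \cdot 1 = 3 + \frac{1}{2} = \frac{7}{2}$)
$y{\left(u,O \right)} = -16$ ($y{\left(u,O \right)} = \left(-4\right) 4 = -16$)
$b{\left(q \right)} = -16 - 2 q$ ($b{\left(q \right)} = \left(-16 - q\right) - q = -16 - 2 q$)
$b{\left(15 \right)} + d{\left(-14,5 \right)} V{\left(13 \right)} = \left(-16 - 30\right) + \left(-3 - 14\right) \frac{7}{2} = \left(-16 - 30\right) - \frac{119}{2} = -46 - \frac{119}{2} = - \frac{211}{2}$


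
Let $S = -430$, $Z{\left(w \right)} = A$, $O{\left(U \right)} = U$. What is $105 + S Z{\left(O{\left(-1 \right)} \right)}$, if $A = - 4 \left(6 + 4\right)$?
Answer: $17305$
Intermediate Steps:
$A = -40$ ($A = \left(-4\right) 10 = -40$)
$Z{\left(w \right)} = -40$
$105 + S Z{\left(O{\left(-1 \right)} \right)} = 105 - -17200 = 105 + 17200 = 17305$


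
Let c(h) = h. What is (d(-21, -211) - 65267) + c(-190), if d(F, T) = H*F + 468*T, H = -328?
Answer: -157317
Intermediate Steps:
d(F, T) = -328*F + 468*T
(d(-21, -211) - 65267) + c(-190) = ((-328*(-21) + 468*(-211)) - 65267) - 190 = ((6888 - 98748) - 65267) - 190 = (-91860 - 65267) - 190 = -157127 - 190 = -157317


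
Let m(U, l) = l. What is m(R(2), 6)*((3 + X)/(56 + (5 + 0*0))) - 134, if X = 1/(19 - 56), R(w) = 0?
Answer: -301778/2257 ≈ -133.71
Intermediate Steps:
X = -1/37 (X = 1/(-37) = -1/37 ≈ -0.027027)
m(R(2), 6)*((3 + X)/(56 + (5 + 0*0))) - 134 = 6*((3 - 1/37)/(56 + (5 + 0*0))) - 134 = 6*(110/(37*(56 + (5 + 0)))) - 134 = 6*(110/(37*(56 + 5))) - 134 = 6*((110/37)/61) - 134 = 6*((110/37)*(1/61)) - 134 = 6*(110/2257) - 134 = 660/2257 - 134 = -301778/2257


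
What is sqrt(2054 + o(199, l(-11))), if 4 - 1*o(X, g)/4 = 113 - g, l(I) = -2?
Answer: sqrt(1610) ≈ 40.125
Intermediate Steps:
o(X, g) = -436 + 4*g (o(X, g) = 16 - 4*(113 - g) = 16 + (-452 + 4*g) = -436 + 4*g)
sqrt(2054 + o(199, l(-11))) = sqrt(2054 + (-436 + 4*(-2))) = sqrt(2054 + (-436 - 8)) = sqrt(2054 - 444) = sqrt(1610)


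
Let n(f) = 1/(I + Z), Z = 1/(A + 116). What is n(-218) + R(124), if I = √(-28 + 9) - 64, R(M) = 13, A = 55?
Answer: 1562091511/120304828 - 29241*I*√19/120304828 ≈ 12.984 - 0.0010595*I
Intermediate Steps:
I = -64 + I*√19 (I = √(-19) - 64 = I*√19 - 64 = -64 + I*√19 ≈ -64.0 + 4.3589*I)
Z = 1/171 (Z = 1/(55 + 116) = 1/171 ≈ 0.0058480)
n(f) = 1/(-10943/171 + I*√19) (n(f) = 1/((-64 + I*√19) + 1/171) = 1/(-10943/171 + I*√19))
n(-218) + R(124) = (-1871253/120304828 - 29241*I*√19/120304828) + 13 = 1562091511/120304828 - 29241*I*√19/120304828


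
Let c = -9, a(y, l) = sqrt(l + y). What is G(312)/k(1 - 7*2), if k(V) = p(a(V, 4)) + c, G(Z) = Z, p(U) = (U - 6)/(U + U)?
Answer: -10608/293 - 1248*I/293 ≈ -36.205 - 4.2594*I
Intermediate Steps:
p(U) = (-6 + U)/(2*U) (p(U) = (-6 + U)/((2*U)) = (-6 + U)*(1/(2*U)) = (-6 + U)/(2*U))
k(V) = -9 + (-6 + sqrt(4 + V))/(2*sqrt(4 + V)) (k(V) = (-6 + sqrt(4 + V))/(2*(sqrt(4 + V))) - 9 = (-6 + sqrt(4 + V))/(2*sqrt(4 + V)) - 9 = -9 + (-6 + sqrt(4 + V))/(2*sqrt(4 + V)))
G(312)/k(1 - 7*2) = 312/(-17/2 - 3/sqrt(4 + (1 - 7*2))) = 312/(-17/2 - 3/sqrt(4 + (1 - 14))) = 312/(-17/2 - 3/sqrt(4 - 13)) = 312/(-17/2 - (-1)*I) = 312/(-17/2 + I) = 312*(4*(-17/2 - I)/293) = 1248*(-17/2 - I)/293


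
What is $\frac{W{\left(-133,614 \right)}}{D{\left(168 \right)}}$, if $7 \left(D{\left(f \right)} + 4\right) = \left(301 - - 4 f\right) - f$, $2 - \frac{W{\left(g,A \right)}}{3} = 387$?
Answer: $- \frac{385}{37} \approx -10.405$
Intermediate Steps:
$W{\left(g,A \right)} = -1155$ ($W{\left(g,A \right)} = 6 - 1161 = -1155$)
$D{\left(f \right)} = 39 + \frac{3 f}{7}$ ($D{\left(f \right)} = -4 + \frac{\left(301 - - 4 f\right) - f}{7} = -4 + \frac{\left(301 + 4 f\right) - f}{7} = -4 + \frac{301 + 3 f}{7} = -4 + \left(43 + \frac{3 f}{7}\right) = 39 + \frac{3 f}{7}$)
$\frac{W{\left(-133,614 \right)}}{D{\left(168 \right)}} = - \frac{1155}{39 + \frac{3}{7} \cdot 168} = - \frac{1155}{39 + 72} = - \frac{1155}{111} = \left(-1155\right) \frac{1}{111} = - \frac{385}{37}$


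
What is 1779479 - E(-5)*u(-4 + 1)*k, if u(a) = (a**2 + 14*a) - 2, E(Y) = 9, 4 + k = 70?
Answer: 1800269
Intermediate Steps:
k = 66 (k = -4 + 70 = 66)
u(a) = -2 + a**2 + 14*a
1779479 - E(-5)*u(-4 + 1)*k = 1779479 - 9*(-2 + (-4 + 1)**2 + 14*(-4 + 1))*66 = 1779479 - 9*(-2 + (-3)**2 + 14*(-3))*66 = 1779479 - 9*(-2 + 9 - 42)*66 = 1779479 - 9*(-35)*66 = 1779479 - (-315)*66 = 1779479 - 1*(-20790) = 1779479 + 20790 = 1800269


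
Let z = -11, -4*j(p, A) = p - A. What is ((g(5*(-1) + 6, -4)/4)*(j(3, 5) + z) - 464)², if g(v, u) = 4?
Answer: 900601/4 ≈ 2.2515e+5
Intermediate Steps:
j(p, A) = -p/4 + A/4 (j(p, A) = -(p - A)/4 = -p/4 + A/4)
((g(5*(-1) + 6, -4)/4)*(j(3, 5) + z) - 464)² = ((4/4)*((-¼*3 + (¼)*5) - 11) - 464)² = ((4*(¼))*((-¾ + 5/4) - 11) - 464)² = (1*(½ - 11) - 464)² = (1*(-21/2) - 464)² = (-21/2 - 464)² = (-949/2)² = 900601/4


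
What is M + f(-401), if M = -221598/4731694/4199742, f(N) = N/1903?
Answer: -40245605681329/190990981442778 ≈ -0.21072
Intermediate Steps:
f(N) = N/1903 (f(N) = N*(1/1903) = N/1903)
M = -12311/1103994112386 (M = -221598*1/4731694*(1/4199742) = -110799/2365847*1/4199742 = -12311/1103994112386 ≈ -1.1151e-8)
M + f(-401) = -12311/1103994112386 + (1/1903)*(-401) = -12311/1103994112386 - 401/1903 = -40245605681329/190990981442778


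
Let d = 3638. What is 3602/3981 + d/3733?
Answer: 27929144/14861073 ≈ 1.8793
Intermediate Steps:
3602/3981 + d/3733 = 3602/3981 + 3638/3733 = 27929144/14861073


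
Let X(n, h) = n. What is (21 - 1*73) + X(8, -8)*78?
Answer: 572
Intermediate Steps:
(21 - 1*73) + X(8, -8)*78 = (21 - 1*73) + 8*78 = (21 - 73) + 624 = -52 + 624 = 572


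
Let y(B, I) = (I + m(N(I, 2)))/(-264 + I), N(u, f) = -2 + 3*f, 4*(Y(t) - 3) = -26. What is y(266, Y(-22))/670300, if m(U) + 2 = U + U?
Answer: -1/71722100 ≈ -1.3943e-8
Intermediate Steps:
Y(t) = -7/2 (Y(t) = 3 + (1/4)*(-26) = 3 - 13/2 = -7/2)
m(U) = -2 + 2*U (m(U) = -2 + (U + U) = -2 + 2*U)
y(B, I) = (6 + I)/(-264 + I) (y(B, I) = (I + (-2 + 2*(-2 + 3*2)))/(-264 + I) = (I + (-2 + 2*(-2 + 6)))/(-264 + I) = (I + (-2 + 2*4))/(-264 + I) = (I + (-2 + 8))/(-264 + I) = (I + 6)/(-264 + I) = (6 + I)/(-264 + I))
y(266, Y(-22))/670300 = ((6 - 7/2)/(-264 - 7/2))/670300 = ((5/2)/(-535/2))*(1/670300) = -2/535*5/2*(1/670300) = -1/107*1/670300 = -1/71722100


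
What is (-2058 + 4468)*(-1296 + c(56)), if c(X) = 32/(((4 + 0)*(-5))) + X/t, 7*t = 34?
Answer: -52690312/17 ≈ -3.0994e+6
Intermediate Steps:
t = 34/7 (t = (⅐)*34 = 34/7 ≈ 4.8571)
c(X) = -8/5 + 7*X/34 (c(X) = 32/(((4 + 0)*(-5))) + X/(34/7) = 32/((4*(-5))) + X*(7/34) = 32/(-20) + 7*X/34 = 32*(-1/20) + 7*X/34 = -8/5 + 7*X/34)
(-2058 + 4468)*(-1296 + c(56)) = (-2058 + 4468)*(-1296 + (-8/5 + (7/34)*56)) = 2410*(-1296 + (-8/5 + 196/17)) = 2410*(-1296 + 844/85) = 2410*(-109316/85) = -52690312/17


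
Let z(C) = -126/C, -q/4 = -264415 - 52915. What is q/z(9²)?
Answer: -5711940/7 ≈ -8.1599e+5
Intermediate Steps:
q = 1269320 (q = -4*(-264415 - 52915) = -4*(-317330) = 1269320)
q/z(9²) = 1269320/((-126/(9²))) = 1269320/((-126/81)) = 1269320/((-126*1/81)) = 1269320/(-14/9) = 1269320*(-9/14) = -5711940/7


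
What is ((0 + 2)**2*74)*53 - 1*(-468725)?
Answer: 484413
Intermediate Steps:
((0 + 2)**2*74)*53 - 1*(-468725) = (2**2*74)*53 + 468725 = (4*74)*53 + 468725 = 296*53 + 468725 = 15688 + 468725 = 484413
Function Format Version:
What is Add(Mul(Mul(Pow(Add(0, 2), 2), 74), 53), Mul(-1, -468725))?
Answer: 484413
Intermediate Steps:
Add(Mul(Mul(Pow(Add(0, 2), 2), 74), 53), Mul(-1, -468725)) = Add(Mul(Mul(Pow(2, 2), 74), 53), 468725) = Add(Mul(Mul(4, 74), 53), 468725) = Add(Mul(296, 53), 468725) = Add(15688, 468725) = 484413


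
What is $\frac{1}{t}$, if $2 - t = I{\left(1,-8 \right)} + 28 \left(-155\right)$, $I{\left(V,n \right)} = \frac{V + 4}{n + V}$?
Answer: $\frac{7}{30399} \approx 0.00023027$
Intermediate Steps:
$I{\left(V,n \right)} = \frac{4 + V}{V + n}$
$t = \frac{30399}{7}$ ($t = 2 - \left(\frac{4 + 1}{1 - 8} + 28 \left(-155\right)\right) = 2 - \left(\frac{1}{-7} \cdot 5 - 4340\right) = 2 - \left(\left(- \frac{1}{7}\right) 5 - 4340\right) = 2 - \left(- \frac{5}{7} - 4340\right) = 2 - - \frac{30385}{7} = 2 + \frac{30385}{7} = \frac{30399}{7} \approx 4342.7$)
$\frac{1}{t} = \frac{1}{\frac{30399}{7}} = \frac{7}{30399}$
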